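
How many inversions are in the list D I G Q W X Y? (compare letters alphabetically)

For each element, count later entries that are smaller:
D → none → 0
I → G → 1
G → none → 0
Q → none → 0
W → none → 0
X → none → 0
Y → none → 0
Sum: 0 + 1 + 0 + 0 + 0 + 0 + 0 = 1

Out-of-order pairs: 1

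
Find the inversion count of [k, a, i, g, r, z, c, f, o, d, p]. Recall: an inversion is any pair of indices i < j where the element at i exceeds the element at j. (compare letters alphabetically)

25

Element-by-element contributions:
k: 6
a: 0
i: 4
g: 3
r: 5
z: 5
c: 0
f: 1
o: 1
d: 0
p: 0
Sum: 6 + 0 + 4 + 3 + 5 + 5 + 0 + 1 + 1 + 0 + 0 = 25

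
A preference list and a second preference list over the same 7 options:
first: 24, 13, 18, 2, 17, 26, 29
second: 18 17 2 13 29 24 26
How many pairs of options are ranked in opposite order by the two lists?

There are 10 pairs.

Assign each item its position (1..7) in the first ordering, then rewrite the second ordering as that position sequence:
positions: 24→1, 13→2, 18→3, 2→4, 17→5, 26→6, 29→7
second ordering as positions: [3, 5, 4, 2, 7, 1, 6]
Discordant pairs = inversions in this position sequence.
3: 2, 1 → 2
5: 4, 2, 1 → 3
4: 2, 1 → 2
2: 1 → 1
7: 1, 6 → 2
1: 0
6: 0
Total: 2 + 3 + 2 + 1 + 2 + 0 + 0 = 10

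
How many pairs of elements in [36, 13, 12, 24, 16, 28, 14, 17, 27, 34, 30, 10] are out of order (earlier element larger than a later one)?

Sweep left to right; for each value list the smaller values that follow it:
36 → 13, 12, 24, 16, 28, 14, 17, 27, 34, 30, 10 → 11
13 → 12, 10 → 2
12 → 10 → 1
24 → 16, 14, 17, 10 → 4
16 → 14, 10 → 2
28 → 14, 17, 27, 10 → 4
14 → 10 → 1
17 → 10 → 1
27 → 10 → 1
34 → 30, 10 → 2
30 → 10 → 1
10 → none → 0
Sum: 11 + 2 + 1 + 4 + 2 + 4 + 1 + 1 + 1 + 2 + 1 + 0 = 30

There are 30 inversions.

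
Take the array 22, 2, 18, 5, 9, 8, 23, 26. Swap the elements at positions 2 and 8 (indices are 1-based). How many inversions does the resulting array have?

Positions 2 and 8 hold 2 and 26; after swapping, the array is [22, 26, 18, 5, 9, 8, 23, 2].
Count, for each position, how many later elements it exceeds:
22: 5
26: 6
18: 4
5: 1
9: 2
8: 1
23: 1
2: 0
Sum: 5 + 6 + 4 + 1 + 2 + 1 + 1 + 0 = 20

Inversions: 20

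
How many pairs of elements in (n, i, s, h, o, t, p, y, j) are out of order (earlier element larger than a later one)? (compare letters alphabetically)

Sweep left to right; for each value list the smaller values that follow it:
n: 3
i: 1
s: 4
h: 0
o: 1
t: 2
p: 1
y: 1
j: 0
Sum: 3 + 1 + 4 + 0 + 1 + 2 + 1 + 1 + 0 = 13

13 inversions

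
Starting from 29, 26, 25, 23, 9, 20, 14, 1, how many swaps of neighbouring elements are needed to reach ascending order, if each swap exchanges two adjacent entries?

26 adjacent swaps

The minimum number of adjacent swaps to sort an array equals its inversion count, since every such swap removes exactly one inversion.
Count inversions — for each element, later elements that are smaller:
29: 26, 25, 23, 9, 20, 14, 1 → 7
26: 25, 23, 9, 20, 14, 1 → 6
25: 23, 9, 20, 14, 1 → 5
23: 9, 20, 14, 1 → 4
9: 1 → 1
20: 14, 1 → 2
14: 1 → 1
1: none → 0
Total inversions: 7 + 6 + 5 + 4 + 1 + 2 + 1 + 0 = 26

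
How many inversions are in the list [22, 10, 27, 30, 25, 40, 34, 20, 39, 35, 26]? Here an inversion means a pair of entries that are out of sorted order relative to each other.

19

Count, for each position, how many later elements it exceeds:
22: 2
10: 0
27: 3
30: 3
25: 1
40: 5
34: 2
20: 0
39: 2
35: 1
26: 0
Sum: 2 + 0 + 3 + 3 + 1 + 5 + 2 + 0 + 2 + 1 + 0 = 19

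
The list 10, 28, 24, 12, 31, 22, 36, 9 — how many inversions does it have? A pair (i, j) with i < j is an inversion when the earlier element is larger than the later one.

13 out-of-order pairs

Sweep left to right; for each value list the smaller values that follow it:
10: 1
28: 4
24: 3
12: 1
31: 2
22: 1
36: 1
9: 0
Sum: 1 + 4 + 3 + 1 + 2 + 1 + 1 + 0 = 13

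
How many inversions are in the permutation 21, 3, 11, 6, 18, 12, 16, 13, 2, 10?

26

For each element, count later entries that are smaller:
21: 9
3: 1
11: 3
6: 1
18: 5
12: 2
16: 3
13: 2
2: 0
10: 0
Sum: 9 + 1 + 3 + 1 + 5 + 2 + 3 + 2 + 0 + 0 = 26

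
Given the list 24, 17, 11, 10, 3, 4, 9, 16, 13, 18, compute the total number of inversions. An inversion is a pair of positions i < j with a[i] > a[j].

Element-by-element contributions:
24 → 17, 11, 10, 3, 4, 9, 16, 13, 18 → 9
17 → 11, 10, 3, 4, 9, 16, 13 → 7
11 → 10, 3, 4, 9 → 4
10 → 3, 4, 9 → 3
3 → none → 0
4 → none → 0
9 → none → 0
16 → 13 → 1
13 → none → 0
18 → none → 0
Sum: 9 + 7 + 4 + 3 + 0 + 0 + 0 + 1 + 0 + 0 = 24

24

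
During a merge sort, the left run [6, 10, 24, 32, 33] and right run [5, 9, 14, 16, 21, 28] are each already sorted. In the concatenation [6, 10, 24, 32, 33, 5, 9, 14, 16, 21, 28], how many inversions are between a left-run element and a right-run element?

20

For each element r of the right run, count left-run elements greater than r:
r = 5: 6, 10, 24, 32, 33 → 5
r = 9: 10, 24, 32, 33 → 4
r = 14: 24, 32, 33 → 3
r = 16: 24, 32, 33 → 3
r = 21: 24, 32, 33 → 3
r = 28: 32, 33 → 2
Cross-inversions: 5 + 4 + 3 + 3 + 3 + 2 = 20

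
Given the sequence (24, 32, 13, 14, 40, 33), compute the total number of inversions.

5 out-of-order pairs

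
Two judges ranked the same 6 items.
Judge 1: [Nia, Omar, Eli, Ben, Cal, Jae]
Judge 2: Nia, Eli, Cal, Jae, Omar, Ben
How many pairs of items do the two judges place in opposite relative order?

5 discordant pairs

Assign each item its position (1..6) in the first ordering, then rewrite the second ordering as that position sequence:
positions: Nia→1, Omar→2, Eli→3, Ben→4, Cal→5, Jae→6
second ordering as positions: [1, 3, 5, 6, 2, 4]
Discordant pairs = inversions in this position sequence.
1: 0
3: 2 → 1
5: 2, 4 → 2
6: 2, 4 → 2
2: 0
4: 0
Total: 0 + 1 + 2 + 2 + 0 + 0 = 5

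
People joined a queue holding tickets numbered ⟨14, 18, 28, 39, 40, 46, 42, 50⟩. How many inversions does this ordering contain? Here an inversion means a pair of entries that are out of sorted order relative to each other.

1 inversion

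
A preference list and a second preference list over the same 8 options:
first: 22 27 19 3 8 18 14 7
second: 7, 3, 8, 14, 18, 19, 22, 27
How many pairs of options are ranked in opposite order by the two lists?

22

Assign each item its position (1..8) in the first ordering, then rewrite the second ordering as that position sequence:
positions: 22→1, 27→2, 19→3, 3→4, 8→5, 18→6, 14→7, 7→8
second ordering as positions: [8, 4, 5, 7, 6, 3, 1, 2]
Discordant pairs = inversions in this position sequence.
8: 4, 5, 7, 6, 3, 1, 2 → 7
4: 3, 1, 2 → 3
5: 3, 1, 2 → 3
7: 6, 3, 1, 2 → 4
6: 3, 1, 2 → 3
3: 1, 2 → 2
1: 0
2: 0
Total: 7 + 3 + 3 + 4 + 3 + 2 + 0 + 0 = 22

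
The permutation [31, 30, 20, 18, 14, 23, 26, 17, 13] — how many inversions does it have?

28 out-of-order pairs

Sweep left to right; for each value list the smaller values that follow it:
31 → 30, 20, 18, 14, 23, 26, 17, 13 → 8
30 → 20, 18, 14, 23, 26, 17, 13 → 7
20 → 18, 14, 17, 13 → 4
18 → 14, 17, 13 → 3
14 → 13 → 1
23 → 17, 13 → 2
26 → 17, 13 → 2
17 → 13 → 1
13 → none → 0
Sum: 8 + 7 + 4 + 3 + 1 + 2 + 2 + 1 + 0 = 28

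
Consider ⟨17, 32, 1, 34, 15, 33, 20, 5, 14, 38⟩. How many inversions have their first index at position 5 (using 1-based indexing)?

2

The element at index 5 is 15.
Elements after it: 33, 20, 5, 14, 38
Those smaller than 15: 5, 14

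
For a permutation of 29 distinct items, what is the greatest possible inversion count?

Inversions: 406

A reversed (strictly descending) arrangement makes every pair an inversion, giving C(29, 2) inversions.
C(29, 2) = 29·28/2 = 406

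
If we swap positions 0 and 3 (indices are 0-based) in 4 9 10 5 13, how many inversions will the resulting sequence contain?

Positions 0 and 3 hold 4 and 5; after swapping, the array is [5, 9, 10, 4, 13].
Element-by-element contributions:
5 → 4 → 1
9 → 4 → 1
10 → 4 → 1
4 → none → 0
13 → none → 0
Sum: 1 + 1 + 1 + 0 + 0 = 3

3 inversions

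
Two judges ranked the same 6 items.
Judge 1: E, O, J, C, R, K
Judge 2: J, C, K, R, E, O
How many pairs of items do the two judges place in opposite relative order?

Assign each item its position (1..6) in the first ordering, then rewrite the second ordering as that position sequence:
positions: E→1, O→2, J→3, C→4, R→5, K→6
second ordering as positions: [3, 4, 6, 5, 1, 2]
Discordant pairs = inversions in this position sequence.
3: 1, 2 → 2
4: 1, 2 → 2
6: 5, 1, 2 → 3
5: 1, 2 → 2
1: 0
2: 0
Total: 2 + 2 + 3 + 2 + 0 + 0 = 9

9 discordant pairs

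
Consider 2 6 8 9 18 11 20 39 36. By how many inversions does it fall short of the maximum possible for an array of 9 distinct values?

34

Maximum inversions for 9 distinct elements is C(9, 2) = 9·8/2 = 36.
Current inversions — for each element, count later smaller elements:
2: 0
6: 0
8: 0
9: 0
18: 1
11: 0
20: 0
39: 1
36: 0
Current total: 0 + 0 + 0 + 0 + 1 + 0 + 0 + 1 + 0 = 2
Shortfall: 36 − 2 = 34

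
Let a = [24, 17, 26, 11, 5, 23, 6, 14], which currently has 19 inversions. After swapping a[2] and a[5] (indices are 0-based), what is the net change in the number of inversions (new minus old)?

-1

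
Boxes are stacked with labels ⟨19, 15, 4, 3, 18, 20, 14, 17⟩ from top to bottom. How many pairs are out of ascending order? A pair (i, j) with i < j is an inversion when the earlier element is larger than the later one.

14 inversions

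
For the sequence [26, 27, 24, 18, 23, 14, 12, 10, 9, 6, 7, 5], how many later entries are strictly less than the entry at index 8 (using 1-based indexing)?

The element at index 8 is 10.
Elements after it: 9, 6, 7, 5
Those smaller than 10: 9, 6, 7, 5

4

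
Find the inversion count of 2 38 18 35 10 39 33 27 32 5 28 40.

29

Count, for each position, how many later elements it exceeds:
2 → none → 0
38 → 18, 35, 10, 33, 27, 32, 5, 28 → 8
18 → 10, 5 → 2
35 → 10, 33, 27, 32, 5, 28 → 6
10 → 5 → 1
39 → 33, 27, 32, 5, 28 → 5
33 → 27, 32, 5, 28 → 4
27 → 5 → 1
32 → 5, 28 → 2
5 → none → 0
28 → none → 0
40 → none → 0
Sum: 0 + 8 + 2 + 6 + 1 + 5 + 4 + 1 + 2 + 0 + 0 + 0 = 29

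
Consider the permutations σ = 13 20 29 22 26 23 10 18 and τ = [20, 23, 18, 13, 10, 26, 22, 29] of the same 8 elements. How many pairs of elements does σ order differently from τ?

16 discordant pairs

Assign each item its position (1..8) in the first ordering, then rewrite the second ordering as that position sequence:
positions: 13→1, 20→2, 29→3, 22→4, 26→5, 23→6, 10→7, 18→8
second ordering as positions: [2, 6, 8, 1, 7, 5, 4, 3]
Discordant pairs = inversions in this position sequence.
2: 1 → 1
6: 1, 5, 4, 3 → 4
8: 1, 7, 5, 4, 3 → 5
1: 0
7: 5, 4, 3 → 3
5: 4, 3 → 2
4: 3 → 1
3: 0
Total: 1 + 4 + 5 + 0 + 3 + 2 + 1 + 0 = 16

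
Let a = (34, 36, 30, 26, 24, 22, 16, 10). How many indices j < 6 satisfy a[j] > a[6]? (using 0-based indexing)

6

The element at index 6 is 16.
Elements before it: 34, 36, 30, 26, 24, 22
Those larger than 16: 34, 36, 30, 26, 24, 22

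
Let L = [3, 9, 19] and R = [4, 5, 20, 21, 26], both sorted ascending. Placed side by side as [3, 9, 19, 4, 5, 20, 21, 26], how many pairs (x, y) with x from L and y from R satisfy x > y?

4

For each element r of the right run, count left-run elements greater than r:
r = 4: 9, 19 → 2
r = 5: 9, 19 → 2
r = 20: none → 0
r = 21: none → 0
r = 26: none → 0
Cross-inversions: 2 + 2 + 0 + 0 + 0 = 4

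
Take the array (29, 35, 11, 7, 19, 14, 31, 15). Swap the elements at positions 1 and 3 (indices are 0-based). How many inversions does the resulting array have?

12 inversions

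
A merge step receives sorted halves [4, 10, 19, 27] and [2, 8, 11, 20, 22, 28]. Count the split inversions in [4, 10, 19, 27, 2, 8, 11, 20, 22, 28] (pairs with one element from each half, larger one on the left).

11

For each element r of the right run, count left-run elements greater than r:
r = 2: 4, 10, 19, 27 → 4
r = 8: 10, 19, 27 → 3
r = 11: 19, 27 → 2
r = 20: 27 → 1
r = 22: 27 → 1
r = 28: none → 0
Cross-inversions: 4 + 3 + 2 + 1 + 1 + 0 = 11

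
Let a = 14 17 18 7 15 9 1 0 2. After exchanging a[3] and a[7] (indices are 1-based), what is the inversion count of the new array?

21

Positions 3 and 7 hold 18 and 1; after swapping, the array is [14, 17, 1, 7, 15, 9, 18, 0, 2].
For each element, count later entries that are smaller:
14: 5
17: 6
1: 1
7: 2
15: 3
9: 2
18: 2
0: 0
2: 0
Sum: 5 + 6 + 1 + 2 + 3 + 2 + 2 + 0 + 0 = 21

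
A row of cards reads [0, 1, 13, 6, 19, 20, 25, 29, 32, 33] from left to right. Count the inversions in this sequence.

Element-by-element contributions:
0 → none → 0
1 → none → 0
13 → 6 → 1
6 → none → 0
19 → none → 0
20 → none → 0
25 → none → 0
29 → none → 0
32 → none → 0
33 → none → 0
Sum: 0 + 0 + 1 + 0 + 0 + 0 + 0 + 0 + 0 + 0 = 1

There is 1 out-of-order pair.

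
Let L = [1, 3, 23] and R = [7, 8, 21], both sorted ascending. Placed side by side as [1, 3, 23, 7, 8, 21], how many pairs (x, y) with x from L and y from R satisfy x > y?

Split inversions: 3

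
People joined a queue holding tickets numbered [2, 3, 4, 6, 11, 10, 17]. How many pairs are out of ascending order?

Count, for each position, how many later elements it exceeds:
2: 0
3: 0
4: 0
6: 0
11: 1
10: 0
17: 0
Sum: 0 + 0 + 0 + 0 + 1 + 0 + 0 = 1

1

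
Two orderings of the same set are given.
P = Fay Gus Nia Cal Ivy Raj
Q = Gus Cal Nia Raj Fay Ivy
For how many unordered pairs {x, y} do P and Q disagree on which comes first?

Assign each item its position (1..6) in the first ordering, then rewrite the second ordering as that position sequence:
positions: Fay→1, Gus→2, Nia→3, Cal→4, Ivy→5, Raj→6
second ordering as positions: [2, 4, 3, 6, 1, 5]
Discordant pairs = inversions in this position sequence.
2: 1 → 1
4: 3, 1 → 2
3: 1 → 1
6: 1, 5 → 2
1: 0
5: 0
Total: 1 + 2 + 1 + 2 + 0 + 0 = 6

6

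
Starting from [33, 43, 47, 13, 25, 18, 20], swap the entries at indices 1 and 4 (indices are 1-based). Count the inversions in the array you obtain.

13 inversions

Positions 1 and 4 hold 33 and 13; after swapping, the array is [13, 43, 47, 33, 25, 18, 20].
Count, for each position, how many later elements it exceeds:
13: 0
43: 4
47: 4
33: 3
25: 2
18: 0
20: 0
Sum: 0 + 4 + 4 + 3 + 2 + 0 + 0 = 13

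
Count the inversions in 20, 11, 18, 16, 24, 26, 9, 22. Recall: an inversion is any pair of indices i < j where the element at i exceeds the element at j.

Count, for each position, how many later elements it exceeds:
20 → 11, 18, 16, 9 → 4
11 → 9 → 1
18 → 16, 9 → 2
16 → 9 → 1
24 → 9, 22 → 2
26 → 9, 22 → 2
9 → none → 0
22 → none → 0
Sum: 4 + 1 + 2 + 1 + 2 + 2 + 0 + 0 = 12

12 out-of-order pairs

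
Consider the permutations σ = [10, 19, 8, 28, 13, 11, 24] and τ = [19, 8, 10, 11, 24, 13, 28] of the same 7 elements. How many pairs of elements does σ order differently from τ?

7

Assign each item its position (1..7) in the first ordering, then rewrite the second ordering as that position sequence:
positions: 10→1, 19→2, 8→3, 28→4, 13→5, 11→6, 24→7
second ordering as positions: [2, 3, 1, 6, 7, 5, 4]
Discordant pairs = inversions in this position sequence.
2: 1 → 1
3: 1 → 1
1: 0
6: 5, 4 → 2
7: 5, 4 → 2
5: 4 → 1
4: 0
Total: 1 + 1 + 0 + 2 + 2 + 1 + 0 = 7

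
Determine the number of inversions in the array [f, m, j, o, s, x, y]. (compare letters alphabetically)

Count, for each position, how many later elements it exceeds:
f: 0
m: 1
j: 0
o: 0
s: 0
x: 0
y: 0
Sum: 0 + 1 + 0 + 0 + 0 + 0 + 0 = 1

1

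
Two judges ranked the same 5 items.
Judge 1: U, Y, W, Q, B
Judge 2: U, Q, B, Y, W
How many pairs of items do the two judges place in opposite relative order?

Assign each item its position (1..5) in the first ordering, then rewrite the second ordering as that position sequence:
positions: U→1, Y→2, W→3, Q→4, B→5
second ordering as positions: [1, 4, 5, 2, 3]
Discordant pairs = inversions in this position sequence.
1: 0
4: 2, 3 → 2
5: 2, 3 → 2
2: 0
3: 0
Total: 0 + 2 + 2 + 0 + 0 = 4

4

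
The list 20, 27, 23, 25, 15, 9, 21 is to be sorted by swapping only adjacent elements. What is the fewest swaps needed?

The minimum number of adjacent swaps to sort an array equals its inversion count, since every such swap removes exactly one inversion.
Count inversions — for each element, later elements that are smaller:
20: 15, 9 → 2
27: 23, 25, 15, 9, 21 → 5
23: 15, 9, 21 → 3
25: 15, 9, 21 → 3
15: 9 → 1
9: none → 0
21: none → 0
Total inversions: 2 + 5 + 3 + 3 + 1 + 0 + 0 = 14

14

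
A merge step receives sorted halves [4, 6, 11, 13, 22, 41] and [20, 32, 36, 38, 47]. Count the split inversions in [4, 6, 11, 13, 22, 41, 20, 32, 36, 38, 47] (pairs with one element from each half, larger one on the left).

For each element r of the right run, count left-run elements greater than r:
r = 20: 22, 41 → 2
r = 32: 41 → 1
r = 36: 41 → 1
r = 38: 41 → 1
r = 47: none → 0
Cross-inversions: 2 + 1 + 1 + 1 + 0 = 5

5 split inversions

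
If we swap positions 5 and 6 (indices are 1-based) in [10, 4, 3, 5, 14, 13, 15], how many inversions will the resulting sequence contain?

4

Positions 5 and 6 hold 14 and 13; after swapping, the array is [10, 4, 3, 5, 13, 14, 15].
Element-by-element contributions:
10 → 4, 3, 5 → 3
4 → 3 → 1
3 → none → 0
5 → none → 0
13 → none → 0
14 → none → 0
15 → none → 0
Sum: 3 + 1 + 0 + 0 + 0 + 0 + 0 = 4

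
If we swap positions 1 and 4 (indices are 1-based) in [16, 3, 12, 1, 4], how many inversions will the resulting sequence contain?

Inversions: 2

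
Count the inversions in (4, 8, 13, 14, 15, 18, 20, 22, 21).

1 out-of-order pair

Count, for each position, how many later elements it exceeds:
4: 0
8: 0
13: 0
14: 0
15: 0
18: 0
20: 0
22: 1
21: 0
Sum: 0 + 0 + 0 + 0 + 0 + 0 + 0 + 1 + 0 = 1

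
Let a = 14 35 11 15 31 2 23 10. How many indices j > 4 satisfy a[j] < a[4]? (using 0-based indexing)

3 such elements

The element at index 4 is 31.
Elements after it: 2, 23, 10
Those smaller than 31: 2, 23, 10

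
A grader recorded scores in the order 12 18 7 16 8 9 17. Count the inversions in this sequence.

10

Count, for each position, how many later elements it exceeds:
12: 3
18: 5
7: 0
16: 2
8: 0
9: 0
17: 0
Sum: 3 + 5 + 0 + 2 + 0 + 0 + 0 = 10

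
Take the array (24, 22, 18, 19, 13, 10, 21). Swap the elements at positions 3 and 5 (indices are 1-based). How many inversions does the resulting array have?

There are 15 inversions.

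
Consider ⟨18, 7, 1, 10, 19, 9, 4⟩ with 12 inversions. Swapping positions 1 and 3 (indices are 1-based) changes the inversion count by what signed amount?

Positions 1 and 3 hold 18 and 1; after swapping, the array is [1, 7, 18, 10, 19, 9, 4].
Sweep left to right; for each value list the smaller values that follow it:
1 → none → 0
7 → 4 → 1
18 → 10, 9, 4 → 3
10 → 9, 4 → 2
19 → 9, 4 → 2
9 → 4 → 1
4 → none → 0
Sum: 0 + 1 + 3 + 2 + 2 + 1 + 0 = 9
Change: 9 − 12 = -3

-3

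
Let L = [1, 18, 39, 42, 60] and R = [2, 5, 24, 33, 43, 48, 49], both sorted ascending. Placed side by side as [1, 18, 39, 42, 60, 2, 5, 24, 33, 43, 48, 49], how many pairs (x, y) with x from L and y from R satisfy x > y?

Count, for every r in R, how many entries of L exceed r:
r = 2: 18, 39, 42, 60 → 4
r = 5: 18, 39, 42, 60 → 4
r = 24: 39, 42, 60 → 3
r = 33: 39, 42, 60 → 3
r = 43: 60 → 1
r = 48: 60 → 1
r = 49: 60 → 1
Cross-inversions: 4 + 4 + 3 + 3 + 1 + 1 + 1 = 17

17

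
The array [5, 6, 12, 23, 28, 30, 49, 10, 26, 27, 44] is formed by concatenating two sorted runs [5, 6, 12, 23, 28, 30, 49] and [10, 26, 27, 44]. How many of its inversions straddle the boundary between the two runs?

Count, for every r in R, how many entries of L exceed r:
r = 10: 12, 23, 28, 30, 49 → 5
r = 26: 28, 30, 49 → 3
r = 27: 28, 30, 49 → 3
r = 44: 49 → 1
Cross-inversions: 5 + 3 + 3 + 1 = 12

12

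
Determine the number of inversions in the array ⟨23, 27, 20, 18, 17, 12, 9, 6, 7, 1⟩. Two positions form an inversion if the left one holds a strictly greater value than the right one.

43

For each element, count later entries that are smaller:
23: 8
27: 8
20: 7
18: 6
17: 5
12: 4
9: 3
6: 1
7: 1
1: 0
Sum: 8 + 8 + 7 + 6 + 5 + 4 + 3 + 1 + 1 + 0 = 43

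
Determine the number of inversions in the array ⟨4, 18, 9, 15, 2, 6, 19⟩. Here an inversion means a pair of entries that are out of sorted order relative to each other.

Inversion pairs (indices are 1-based):
(1,5): 4 > 2
(2,3): 18 > 9
(2,4): 18 > 15
(2,5): 18 > 2
(2,6): 18 > 6
(3,5): 9 > 2
(3,6): 9 > 6
(4,5): 15 > 2
(4,6): 15 > 6
That's 9 pairs.

Out-of-order pairs: 9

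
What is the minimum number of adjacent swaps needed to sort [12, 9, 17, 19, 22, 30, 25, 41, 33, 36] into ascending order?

4 swaps

Minimum adjacent swaps = number of inversions (each swap of adjacent out-of-order elements removes one inversion and no swap can remove more).
Count inversions — for each element, later elements that are smaller:
12: 9 → 1
9: none → 0
17: none → 0
19: none → 0
22: none → 0
30: 25 → 1
25: none → 0
41: 33, 36 → 2
33: none → 0
36: none → 0
Total inversions: 1 + 0 + 0 + 0 + 0 + 1 + 0 + 2 + 0 + 0 = 4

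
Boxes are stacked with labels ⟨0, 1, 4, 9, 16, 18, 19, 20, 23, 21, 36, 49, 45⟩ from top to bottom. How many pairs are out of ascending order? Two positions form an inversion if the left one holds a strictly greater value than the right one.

2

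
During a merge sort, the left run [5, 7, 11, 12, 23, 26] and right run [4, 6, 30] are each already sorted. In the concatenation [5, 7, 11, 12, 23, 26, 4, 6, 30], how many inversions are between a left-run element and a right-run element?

For each element r of the right run, count left-run elements greater than r:
r = 4: 5, 7, 11, 12, 23, 26 → 6
r = 6: 7, 11, 12, 23, 26 → 5
r = 30: none → 0
Cross-inversions: 6 + 5 + 0 = 11

11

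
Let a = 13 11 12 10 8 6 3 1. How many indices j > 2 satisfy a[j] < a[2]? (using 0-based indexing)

5

The element at index 2 is 12.
Elements after it: 10, 8, 6, 3, 1
Those smaller than 12: 10, 8, 6, 3, 1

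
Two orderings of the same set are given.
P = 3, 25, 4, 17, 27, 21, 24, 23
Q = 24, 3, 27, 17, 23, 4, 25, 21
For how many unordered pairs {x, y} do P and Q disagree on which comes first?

15 disagreeing pairs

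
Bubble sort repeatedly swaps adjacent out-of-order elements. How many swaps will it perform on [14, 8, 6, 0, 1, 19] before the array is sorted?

The minimum number of adjacent swaps to sort an array equals its inversion count, since every such swap removes exactly one inversion.
Count inversions — for each element, later elements that are smaller:
14: 8, 6, 0, 1 → 4
8: 6, 0, 1 → 3
6: 0, 1 → 2
0: none → 0
1: none → 0
19: none → 0
Total inversions: 4 + 3 + 2 + 0 + 0 + 0 = 9

9 swaps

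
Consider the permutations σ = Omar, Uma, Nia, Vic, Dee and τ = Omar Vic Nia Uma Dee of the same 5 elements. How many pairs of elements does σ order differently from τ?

3 discordant pairs

Assign each item its position (1..5) in the first ordering, then rewrite the second ordering as that position sequence:
positions: Omar→1, Uma→2, Nia→3, Vic→4, Dee→5
second ordering as positions: [1, 4, 3, 2, 5]
Discordant pairs = inversions in this position sequence.
1: 0
4: 3, 2 → 2
3: 2 → 1
2: 0
5: 0
Total: 0 + 2 + 1 + 0 + 0 = 3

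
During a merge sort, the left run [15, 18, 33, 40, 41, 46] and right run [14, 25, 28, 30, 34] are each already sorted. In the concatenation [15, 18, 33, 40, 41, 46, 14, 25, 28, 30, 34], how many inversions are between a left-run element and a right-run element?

21

Count, for every r in R, how many entries of L exceed r:
r = 14: 15, 18, 33, 40, 41, 46 → 6
r = 25: 33, 40, 41, 46 → 4
r = 28: 33, 40, 41, 46 → 4
r = 30: 33, 40, 41, 46 → 4
r = 34: 40, 41, 46 → 3
Cross-inversions: 6 + 4 + 4 + 4 + 3 = 21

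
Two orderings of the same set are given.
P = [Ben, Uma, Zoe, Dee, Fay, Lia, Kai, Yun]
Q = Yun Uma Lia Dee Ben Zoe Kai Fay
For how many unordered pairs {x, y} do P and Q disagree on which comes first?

Assign each item its position (1..8) in the first ordering, then rewrite the second ordering as that position sequence:
positions: Ben→1, Uma→2, Zoe→3, Dee→4, Fay→5, Lia→6, Kai→7, Yun→8
second ordering as positions: [8, 2, 6, 4, 1, 3, 7, 5]
Discordant pairs = inversions in this position sequence.
8: 2, 6, 4, 1, 3, 7, 5 → 7
2: 1 → 1
6: 4, 1, 3, 5 → 4
4: 1, 3 → 2
1: 0
3: 0
7: 5 → 1
5: 0
Total: 7 + 1 + 4 + 2 + 0 + 0 + 1 + 0 = 15

15 disagreeing pairs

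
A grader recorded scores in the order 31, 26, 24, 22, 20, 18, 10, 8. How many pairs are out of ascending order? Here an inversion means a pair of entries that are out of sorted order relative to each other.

28 inversions

Sweep left to right; for each value list the smaller values that follow it:
31 → 26, 24, 22, 20, 18, 10, 8 → 7
26 → 24, 22, 20, 18, 10, 8 → 6
24 → 22, 20, 18, 10, 8 → 5
22 → 20, 18, 10, 8 → 4
20 → 18, 10, 8 → 3
18 → 10, 8 → 2
10 → 8 → 1
8 → none → 0
Sum: 7 + 6 + 5 + 4 + 3 + 2 + 1 + 0 = 28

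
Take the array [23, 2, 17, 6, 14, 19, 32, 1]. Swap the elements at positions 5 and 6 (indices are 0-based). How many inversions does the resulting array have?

Positions 5 and 6 hold 19 and 32; after swapping, the array is [23, 2, 17, 6, 14, 32, 19, 1].
Count, for each position, how many later elements it exceeds:
23 → 2, 17, 6, 14, 19, 1 → 6
2 → 1 → 1
17 → 6, 14, 1 → 3
6 → 1 → 1
14 → 1 → 1
32 → 19, 1 → 2
19 → 1 → 1
1 → none → 0
Sum: 6 + 1 + 3 + 1 + 1 + 2 + 1 + 0 = 15

There are 15 inversions.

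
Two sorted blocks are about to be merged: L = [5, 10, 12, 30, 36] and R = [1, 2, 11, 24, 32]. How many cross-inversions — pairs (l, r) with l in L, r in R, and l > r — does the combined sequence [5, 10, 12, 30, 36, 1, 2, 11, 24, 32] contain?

16

For each element r of the right run, count left-run elements greater than r:
r = 1: 5, 10, 12, 30, 36 → 5
r = 2: 5, 10, 12, 30, 36 → 5
r = 11: 12, 30, 36 → 3
r = 24: 30, 36 → 2
r = 32: 36 → 1
Cross-inversions: 5 + 5 + 3 + 2 + 1 = 16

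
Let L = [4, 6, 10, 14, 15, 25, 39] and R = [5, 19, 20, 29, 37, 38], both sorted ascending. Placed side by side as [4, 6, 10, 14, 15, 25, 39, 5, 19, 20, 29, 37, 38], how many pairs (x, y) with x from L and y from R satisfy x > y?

Count, for every r in R, how many entries of L exceed r:
r = 5: 6, 10, 14, 15, 25, 39 → 6
r = 19: 25, 39 → 2
r = 20: 25, 39 → 2
r = 29: 39 → 1
r = 37: 39 → 1
r = 38: 39 → 1
Cross-inversions: 6 + 2 + 2 + 1 + 1 + 1 = 13

Cross-inversions: 13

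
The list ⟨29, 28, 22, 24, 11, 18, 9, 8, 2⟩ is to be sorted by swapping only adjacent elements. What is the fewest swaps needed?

The minimum number of adjacent swaps to sort an array equals its inversion count, since every such swap removes exactly one inversion.
Count inversions — for each element, later elements that are smaller:
29: 28, 22, 24, 11, 18, 9, 8, 2 → 8
28: 22, 24, 11, 18, 9, 8, 2 → 7
22: 11, 18, 9, 8, 2 → 5
24: 11, 18, 9, 8, 2 → 5
11: 9, 8, 2 → 3
18: 9, 8, 2 → 3
9: 8, 2 → 2
8: 2 → 1
2: none → 0
Total inversions: 8 + 7 + 5 + 5 + 3 + 3 + 2 + 1 + 0 = 34

Swaps: 34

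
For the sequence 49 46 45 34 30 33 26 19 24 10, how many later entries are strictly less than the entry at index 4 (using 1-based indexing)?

The element at index 4 is 34.
Elements after it: 30, 33, 26, 19, 24, 10
Those smaller than 34: 30, 33, 26, 19, 24, 10

6 such elements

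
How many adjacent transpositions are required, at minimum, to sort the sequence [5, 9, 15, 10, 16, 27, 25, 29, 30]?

Each adjacent swap fixes exactly one inversion, so the minimum swap count equals the number of inversions.
Count inversions — for each element, later elements that are smaller:
5: none → 0
9: none → 0
15: 10 → 1
10: none → 0
16: none → 0
27: 25 → 1
25: none → 0
29: none → 0
30: none → 0
Total inversions: 0 + 0 + 1 + 0 + 0 + 1 + 0 + 0 + 0 = 2

2 swaps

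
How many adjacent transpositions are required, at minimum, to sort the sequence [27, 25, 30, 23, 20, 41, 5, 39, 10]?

22

Minimum adjacent swaps = number of inversions (each swap of adjacent out-of-order elements removes one inversion and no swap can remove more).
Count inversions — for each element, later elements that are smaller:
27: 25, 23, 20, 5, 10 → 5
25: 23, 20, 5, 10 → 4
30: 23, 20, 5, 10 → 4
23: 20, 5, 10 → 3
20: 5, 10 → 2
41: 5, 39, 10 → 3
5: none → 0
39: 10 → 1
10: none → 0
Total inversions: 5 + 4 + 4 + 3 + 2 + 3 + 0 + 1 + 0 = 22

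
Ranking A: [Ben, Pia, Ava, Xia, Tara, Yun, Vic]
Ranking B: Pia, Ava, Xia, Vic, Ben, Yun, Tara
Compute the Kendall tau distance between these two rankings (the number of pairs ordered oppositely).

7

Assign each item its position (1..7) in the first ordering, then rewrite the second ordering as that position sequence:
positions: Ben→1, Pia→2, Ava→3, Xia→4, Tara→5, Yun→6, Vic→7
second ordering as positions: [2, 3, 4, 7, 1, 6, 5]
Discordant pairs = inversions in this position sequence.
2: 1 → 1
3: 1 → 1
4: 1 → 1
7: 1, 6, 5 → 3
1: 0
6: 5 → 1
5: 0
Total: 1 + 1 + 1 + 3 + 0 + 1 + 0 = 7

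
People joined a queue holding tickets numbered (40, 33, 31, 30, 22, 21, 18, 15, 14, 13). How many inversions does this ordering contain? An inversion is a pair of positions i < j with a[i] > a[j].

Sweep left to right; for each value list the smaller values that follow it:
40: 9
33: 8
31: 7
30: 6
22: 5
21: 4
18: 3
15: 2
14: 1
13: 0
Sum: 9 + 8 + 7 + 6 + 5 + 4 + 3 + 2 + 1 + 0 = 45

45 inversions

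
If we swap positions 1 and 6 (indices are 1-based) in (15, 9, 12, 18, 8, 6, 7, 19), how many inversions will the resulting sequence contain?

Positions 1 and 6 hold 15 and 6; after swapping, the array is [6, 9, 12, 18, 8, 15, 7, 19].
Element-by-element contributions:
6: 0
9: 2
12: 2
18: 3
8: 1
15: 1
7: 0
19: 0
Sum: 0 + 2 + 2 + 3 + 1 + 1 + 0 + 0 = 9

9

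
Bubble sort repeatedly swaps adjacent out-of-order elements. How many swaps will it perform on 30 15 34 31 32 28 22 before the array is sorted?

12

Minimum adjacent swaps = number of inversions (each swap of adjacent out-of-order elements removes one inversion and no swap can remove more).
Count inversions — for each element, later elements that are smaller:
30: 15, 28, 22 → 3
15: none → 0
34: 31, 32, 28, 22 → 4
31: 28, 22 → 2
32: 28, 22 → 2
28: 22 → 1
22: none → 0
Total inversions: 3 + 0 + 4 + 2 + 2 + 1 + 0 = 12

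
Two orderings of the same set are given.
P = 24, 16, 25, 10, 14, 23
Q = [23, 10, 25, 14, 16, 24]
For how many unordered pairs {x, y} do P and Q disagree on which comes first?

Assign each item its position (1..6) in the first ordering, then rewrite the second ordering as that position sequence:
positions: 24→1, 16→2, 25→3, 10→4, 14→5, 23→6
second ordering as positions: [6, 4, 3, 5, 2, 1]
Discordant pairs = inversions in this position sequence.
6: 4, 3, 5, 2, 1 → 5
4: 3, 2, 1 → 3
3: 2, 1 → 2
5: 2, 1 → 2
2: 1 → 1
1: 0
Total: 5 + 3 + 2 + 2 + 1 + 0 = 13

13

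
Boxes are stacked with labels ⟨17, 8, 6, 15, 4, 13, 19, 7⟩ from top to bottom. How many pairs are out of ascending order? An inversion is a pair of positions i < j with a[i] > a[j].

Sweep left to right; for each value list the smaller values that follow it:
17: 6
8: 3
6: 1
15: 3
4: 0
13: 1
19: 1
7: 0
Sum: 6 + 3 + 1 + 3 + 0 + 1 + 1 + 0 = 15

15 out-of-order pairs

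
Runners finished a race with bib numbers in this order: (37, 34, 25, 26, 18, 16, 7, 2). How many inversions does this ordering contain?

There are 27 out-of-order pairs.

Element-by-element contributions:
37 → 34, 25, 26, 18, 16, 7, 2 → 7
34 → 25, 26, 18, 16, 7, 2 → 6
25 → 18, 16, 7, 2 → 4
26 → 18, 16, 7, 2 → 4
18 → 16, 7, 2 → 3
16 → 7, 2 → 2
7 → 2 → 1
2 → none → 0
Sum: 7 + 6 + 4 + 4 + 3 + 2 + 1 + 0 = 27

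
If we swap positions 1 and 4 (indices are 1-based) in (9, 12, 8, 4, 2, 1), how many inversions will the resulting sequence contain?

Positions 1 and 4 hold 9 and 4; after swapping, the array is [4, 12, 8, 9, 2, 1].
Count, for each position, how many later elements it exceeds:
4 → 2, 1 → 2
12 → 8, 9, 2, 1 → 4
8 → 2, 1 → 2
9 → 2, 1 → 2
2 → 1 → 1
1 → none → 0
Sum: 2 + 4 + 2 + 2 + 1 + 0 = 11

There are 11 inversions.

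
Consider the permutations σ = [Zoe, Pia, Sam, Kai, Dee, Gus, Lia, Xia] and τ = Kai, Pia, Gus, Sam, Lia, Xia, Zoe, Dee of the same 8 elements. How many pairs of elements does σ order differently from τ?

Assign each item its position (1..8) in the first ordering, then rewrite the second ordering as that position sequence:
positions: Zoe→1, Pia→2, Sam→3, Kai→4, Dee→5, Gus→6, Lia→7, Xia→8
second ordering as positions: [4, 2, 6, 3, 7, 8, 1, 5]
Discordant pairs = inversions in this position sequence.
4: 2, 3, 1 → 3
2: 1 → 1
6: 3, 1, 5 → 3
3: 1 → 1
7: 1, 5 → 2
8: 1, 5 → 2
1: 0
5: 0
Total: 3 + 1 + 3 + 1 + 2 + 2 + 0 + 0 = 12

There are 12 discordant pairs.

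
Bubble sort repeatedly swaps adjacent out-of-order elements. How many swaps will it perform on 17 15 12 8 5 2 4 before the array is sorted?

20

Each adjacent swap fixes exactly one inversion, so the minimum swap count equals the number of inversions.
Count inversions — for each element, later elements that are smaller:
17: 15, 12, 8, 5, 2, 4 → 6
15: 12, 8, 5, 2, 4 → 5
12: 8, 5, 2, 4 → 4
8: 5, 2, 4 → 3
5: 2, 4 → 2
2: none → 0
4: none → 0
Total inversions: 6 + 5 + 4 + 3 + 2 + 0 + 0 = 20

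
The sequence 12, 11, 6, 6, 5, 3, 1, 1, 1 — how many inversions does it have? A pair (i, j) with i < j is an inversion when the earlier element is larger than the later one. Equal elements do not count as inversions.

32 out-of-order pairs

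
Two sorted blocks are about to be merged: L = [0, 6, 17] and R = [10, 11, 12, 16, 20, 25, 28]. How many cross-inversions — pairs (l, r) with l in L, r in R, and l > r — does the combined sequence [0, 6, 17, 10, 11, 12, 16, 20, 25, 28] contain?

4 cross-inversions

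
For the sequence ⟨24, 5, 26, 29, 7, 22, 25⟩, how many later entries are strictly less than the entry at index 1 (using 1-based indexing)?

3 such elements

The element at index 1 is 24.
Elements after it: 5, 26, 29, 7, 22, 25
Those smaller than 24: 5, 7, 22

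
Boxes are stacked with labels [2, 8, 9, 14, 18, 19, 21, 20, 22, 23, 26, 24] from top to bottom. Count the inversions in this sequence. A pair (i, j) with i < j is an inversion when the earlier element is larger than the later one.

There are 2 inversions.

Sweep left to right; for each value list the smaller values that follow it:
2 → none → 0
8 → none → 0
9 → none → 0
14 → none → 0
18 → none → 0
19 → none → 0
21 → 20 → 1
20 → none → 0
22 → none → 0
23 → none → 0
26 → 24 → 1
24 → none → 0
Sum: 0 + 0 + 0 + 0 + 0 + 0 + 1 + 0 + 0 + 0 + 1 + 0 = 2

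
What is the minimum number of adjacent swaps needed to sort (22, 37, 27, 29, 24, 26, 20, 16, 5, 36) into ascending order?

The minimum number of adjacent swaps to sort an array equals its inversion count, since every such swap removes exactly one inversion.
Count inversions — for each element, later elements that are smaller:
22: 20, 16, 5 → 3
37: 27, 29, 24, 26, 20, 16, 5, 36 → 8
27: 24, 26, 20, 16, 5 → 5
29: 24, 26, 20, 16, 5 → 5
24: 20, 16, 5 → 3
26: 20, 16, 5 → 3
20: 16, 5 → 2
16: 5 → 1
5: none → 0
36: none → 0
Total inversions: 3 + 8 + 5 + 5 + 3 + 3 + 2 + 1 + 0 + 0 = 30

30 adjacent swaps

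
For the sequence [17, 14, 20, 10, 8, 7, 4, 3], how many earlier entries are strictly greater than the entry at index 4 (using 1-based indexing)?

3

The element at index 4 is 10.
Elements before it: 17, 14, 20
Those larger than 10: 17, 14, 20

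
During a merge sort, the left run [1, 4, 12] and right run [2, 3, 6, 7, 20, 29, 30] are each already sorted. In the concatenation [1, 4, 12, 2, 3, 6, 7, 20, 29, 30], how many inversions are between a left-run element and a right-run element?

There are 6 cross-inversions.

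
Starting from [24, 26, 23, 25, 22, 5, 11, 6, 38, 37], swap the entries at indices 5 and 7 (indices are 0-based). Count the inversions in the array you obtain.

25 inversions

Positions 5 and 7 hold 5 and 6; after swapping, the array is [24, 26, 23, 25, 22, 6, 11, 5, 38, 37].
For each element, count later entries that are smaller:
24 → 23, 22, 6, 11, 5 → 5
26 → 23, 25, 22, 6, 11, 5 → 6
23 → 22, 6, 11, 5 → 4
25 → 22, 6, 11, 5 → 4
22 → 6, 11, 5 → 3
6 → 5 → 1
11 → 5 → 1
5 → none → 0
38 → 37 → 1
37 → none → 0
Sum: 5 + 6 + 4 + 4 + 3 + 1 + 1 + 0 + 1 + 0 = 25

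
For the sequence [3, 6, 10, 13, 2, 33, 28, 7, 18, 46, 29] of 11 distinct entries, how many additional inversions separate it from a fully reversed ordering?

42 inversions short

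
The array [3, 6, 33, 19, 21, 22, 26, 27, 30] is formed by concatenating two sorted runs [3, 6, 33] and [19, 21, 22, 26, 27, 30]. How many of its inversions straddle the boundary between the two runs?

For each element r of the right run, count left-run elements greater than r:
r = 19: 33 → 1
r = 21: 33 → 1
r = 22: 33 → 1
r = 26: 33 → 1
r = 27: 33 → 1
r = 30: 33 → 1
Cross-inversions: 1 + 1 + 1 + 1 + 1 + 1 = 6

6 cross-inversions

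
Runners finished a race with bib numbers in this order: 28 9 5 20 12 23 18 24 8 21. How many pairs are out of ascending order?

21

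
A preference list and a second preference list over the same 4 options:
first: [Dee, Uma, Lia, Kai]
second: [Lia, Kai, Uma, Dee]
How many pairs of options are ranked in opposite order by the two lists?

There are 5 pairs.

Assign each item its position (1..4) in the first ordering, then rewrite the second ordering as that position sequence:
positions: Dee→1, Uma→2, Lia→3, Kai→4
second ordering as positions: [3, 4, 2, 1]
Discordant pairs = inversions in this position sequence.
3: 2, 1 → 2
4: 2, 1 → 2
2: 1 → 1
1: 0
Total: 2 + 2 + 1 + 0 = 5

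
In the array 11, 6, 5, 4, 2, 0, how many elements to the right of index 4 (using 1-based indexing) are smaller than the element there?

The element at index 4 is 4.
Elements after it: 2, 0
Those smaller than 4: 2, 0

2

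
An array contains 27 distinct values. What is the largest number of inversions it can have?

A reversed (strictly descending) arrangement makes every pair an inversion, giving C(27, 2) inversions.
C(27, 2) = 27·26/2 = 351

351 inversions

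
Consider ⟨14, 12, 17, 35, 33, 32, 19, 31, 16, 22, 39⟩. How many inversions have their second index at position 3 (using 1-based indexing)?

0

The element at index 3 is 17.
Elements before it: 14, 12
None of them are larger than 17.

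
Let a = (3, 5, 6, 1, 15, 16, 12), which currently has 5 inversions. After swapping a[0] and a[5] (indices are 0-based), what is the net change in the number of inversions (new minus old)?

+7

Positions 0 and 5 hold 3 and 16; after swapping, the array is [16, 5, 6, 1, 15, 3, 12].
For each element, count later entries that are smaller:
16 → 5, 6, 1, 15, 3, 12 → 6
5 → 1, 3 → 2
6 → 1, 3 → 2
1 → none → 0
15 → 3, 12 → 2
3 → none → 0
12 → none → 0
Sum: 6 + 2 + 2 + 0 + 2 + 0 + 0 = 12
Change: 12 − 5 = +7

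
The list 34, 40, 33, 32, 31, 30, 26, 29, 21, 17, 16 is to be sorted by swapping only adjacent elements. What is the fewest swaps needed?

53

The minimum number of adjacent swaps to sort an array equals its inversion count, since every such swap removes exactly one inversion.
Count inversions — for each element, later elements that are smaller:
34: 33, 32, 31, 30, 26, 29, 21, 17, 16 → 9
40: 33, 32, 31, 30, 26, 29, 21, 17, 16 → 9
33: 32, 31, 30, 26, 29, 21, 17, 16 → 8
32: 31, 30, 26, 29, 21, 17, 16 → 7
31: 30, 26, 29, 21, 17, 16 → 6
30: 26, 29, 21, 17, 16 → 5
26: 21, 17, 16 → 3
29: 21, 17, 16 → 3
21: 17, 16 → 2
17: 16 → 1
16: none → 0
Total inversions: 9 + 9 + 8 + 7 + 6 + 5 + 3 + 3 + 2 + 1 + 0 = 53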